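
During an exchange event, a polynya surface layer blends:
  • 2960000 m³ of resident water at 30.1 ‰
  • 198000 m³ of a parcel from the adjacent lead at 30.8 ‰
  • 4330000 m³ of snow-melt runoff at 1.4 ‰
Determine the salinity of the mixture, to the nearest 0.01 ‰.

By conservation of dissolved salt,
salt = 2,960,000×30.1 + 198,000×30.8 + 4,330,000×1.4 = 89,096,000 + 6,098,400 + 6,062,000 = 101,256,400
volume = 2,960,000 + 198,000 + 4,330,000 = 7,488,000 m³
S = 101,256,400 / 7,488,000 = 13.5225 ‰

13.52 ‰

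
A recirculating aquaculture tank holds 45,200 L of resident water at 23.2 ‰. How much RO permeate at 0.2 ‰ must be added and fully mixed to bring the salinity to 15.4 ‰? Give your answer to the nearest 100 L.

Salt balance: 45,200×23.2 + V×0.2 = (45,200+V)×15.4
1,048,640 + 0.2V = 696,080 + 15.4V
352,560 = 15.2V
V = 23,194.74 L

23200 L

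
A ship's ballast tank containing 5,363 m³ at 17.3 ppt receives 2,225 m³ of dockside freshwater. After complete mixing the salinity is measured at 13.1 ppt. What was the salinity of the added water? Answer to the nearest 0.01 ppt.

2.98 ppt

Salt balance: 5,363×17.3 + 2,225×S = 7,588×13.1
92,779.9 + 2,225·S = 99,402.8
S = (99,402.8 − 92,779.9) / 2,225 = 2.9766 ppt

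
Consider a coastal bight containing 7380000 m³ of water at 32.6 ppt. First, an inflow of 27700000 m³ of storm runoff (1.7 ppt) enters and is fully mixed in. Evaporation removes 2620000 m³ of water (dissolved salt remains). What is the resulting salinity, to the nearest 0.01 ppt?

8.86 ppt

After mixing: salt = 7,380,000×32.6 + 27,700,000×1.7 = 287,678,000; volume = 35,080,000 m³
After evaporation: salt unchanged = 287,678,000; volume = 35,080,000 − 2,620,000 = 32,460,000 m³
S = 287,678,000 / 32,460,000 = 8.8625 ppt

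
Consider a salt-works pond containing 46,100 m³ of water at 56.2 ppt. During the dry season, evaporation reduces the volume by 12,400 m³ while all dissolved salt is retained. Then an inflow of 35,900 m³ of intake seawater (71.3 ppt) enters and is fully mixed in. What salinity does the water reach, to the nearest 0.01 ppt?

74.00 ppt

After evaporation: salt = 46,100×56.2 = 2,590,820; volume = 46,100 − 12,400 = 33,700 m³
After mixing: salt = 2,590,820 + 35,900×71.3 = 5,150,490; volume = 33,700 + 35,900 = 69,600 m³
S = 5,150,490 / 69,600 = 74.0013 ppt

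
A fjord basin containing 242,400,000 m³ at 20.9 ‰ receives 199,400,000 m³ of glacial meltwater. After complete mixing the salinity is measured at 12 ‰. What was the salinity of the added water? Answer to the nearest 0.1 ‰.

1.2 ‰

Salt balance: 242,400,000×20.9 + 199,400,000×S = 441,800,000×12
5,066,160,000 + 199,400,000·S = 5,301,600,000
S = (5,301,600,000 − 5,066,160,000) / 199,400,000 = 1.1807 ‰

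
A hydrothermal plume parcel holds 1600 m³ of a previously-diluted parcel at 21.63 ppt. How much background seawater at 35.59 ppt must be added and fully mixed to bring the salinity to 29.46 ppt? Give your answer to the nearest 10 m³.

2040 m³

Salt balance: 1,600×21.63 + V×35.59 = (1,600+V)×29.46
34,608 + 35.59V = 47,136 + 29.46V
12,528 = 6.13V
V = 2,043.72 m³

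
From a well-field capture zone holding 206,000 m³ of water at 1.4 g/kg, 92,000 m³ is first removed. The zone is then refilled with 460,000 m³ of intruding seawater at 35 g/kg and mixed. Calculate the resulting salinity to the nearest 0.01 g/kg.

28.33 g/kg

Remaining after removal: 114,000 m³ at 1.4 g/kg (salt = 159,600)
After addition: salt = 159,600 + 460,000×35 = 16,259,600; volume = 574,000 m³
S = 16,259,600 / 574,000 = 28.3268 g/kg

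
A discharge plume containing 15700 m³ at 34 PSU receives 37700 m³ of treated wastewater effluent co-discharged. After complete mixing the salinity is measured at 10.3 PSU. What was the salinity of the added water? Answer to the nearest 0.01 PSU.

0.43 PSU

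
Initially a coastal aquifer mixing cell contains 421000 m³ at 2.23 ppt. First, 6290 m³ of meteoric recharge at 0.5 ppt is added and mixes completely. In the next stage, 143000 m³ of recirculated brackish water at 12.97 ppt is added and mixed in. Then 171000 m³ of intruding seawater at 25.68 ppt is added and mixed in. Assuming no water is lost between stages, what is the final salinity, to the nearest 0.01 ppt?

9.70 ppt

Weighted by volume,
Initial salt = 421,000×2.23 = 938,830
After stage 1: salt = 938,830 + 6,290×0.5 = 941,975; volume = 427,290 m³; S = 2.205 ppt
After stage 2: salt = 941,975 + 143,000×12.97 = 2,796,685; volume = 570,290 m³; S = 4.904 ppt
After stage 3: salt = 2,796,685 + 171,000×25.68 = 7,187,965; volume = 741,290 m³
S = 7,187,965 / 741,290 = 9.6966 ppt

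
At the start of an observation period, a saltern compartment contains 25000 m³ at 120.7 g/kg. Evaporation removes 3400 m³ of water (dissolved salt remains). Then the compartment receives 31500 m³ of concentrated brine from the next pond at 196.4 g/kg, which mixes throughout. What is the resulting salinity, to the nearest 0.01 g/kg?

After evaporation: salt = 25,000×120.7 = 3,017,500; volume = 25,000 − 3,400 = 21,600 m³
After mixing: salt = 3,017,500 + 31,500×196.4 = 9,204,100; volume = 21,600 + 31,500 = 53,100 m³
S = 9,204,100 / 53,100 = 173.3352 g/kg

173.34 g/kg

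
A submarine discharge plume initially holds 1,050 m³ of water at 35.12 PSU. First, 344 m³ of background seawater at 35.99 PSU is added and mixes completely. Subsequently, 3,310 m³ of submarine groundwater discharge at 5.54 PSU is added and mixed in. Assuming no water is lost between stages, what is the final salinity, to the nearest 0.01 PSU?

Salt balance:
Initial salt = 1,050×35.12 = 36,876
After stage 1: salt = 36,876 + 344×35.99 = 49,256.56; volume = 1,394 m³; S = 35.335 PSU
After stage 2: salt = 49,256.56 + 3,310×5.54 = 67,593.96; volume = 4,704 m³
S = 67,593.96 / 4,704 = 14.3695 PSU

14.37 PSU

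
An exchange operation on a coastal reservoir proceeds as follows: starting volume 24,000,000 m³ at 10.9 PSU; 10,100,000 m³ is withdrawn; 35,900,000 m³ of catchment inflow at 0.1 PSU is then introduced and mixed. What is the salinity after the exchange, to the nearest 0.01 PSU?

3.11 PSU

Remaining after removal: 13,900,000 m³ at 10.9 PSU (salt = 151,510,000)
After addition: salt = 151,510,000 + 35,900,000×0.1 = 155,100,000; volume = 49,800,000 m³
S = 155,100,000 / 49,800,000 = 3.1145 PSU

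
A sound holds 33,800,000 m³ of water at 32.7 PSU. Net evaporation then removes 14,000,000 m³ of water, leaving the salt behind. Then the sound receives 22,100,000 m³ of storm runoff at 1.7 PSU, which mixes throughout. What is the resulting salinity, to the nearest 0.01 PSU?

After evaporation: salt = 33,800,000×32.7 = 1,105,260,000; volume = 33,800,000 − 14,000,000 = 19,800,000 m³
After mixing: salt = 1,105,260,000 + 22,100,000×1.7 = 1,142,830,000; volume = 19,800,000 + 22,100,000 = 41,900,000 m³
S = 1,142,830,000 / 41,900,000 = 27.2752 PSU

27.28 PSU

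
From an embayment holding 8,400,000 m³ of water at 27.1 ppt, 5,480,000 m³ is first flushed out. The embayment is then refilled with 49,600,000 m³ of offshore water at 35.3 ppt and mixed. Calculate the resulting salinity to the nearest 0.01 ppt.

Remaining after removal: 2,920,000 m³ at 27.1 ppt (salt = 79,132,000)
After addition: salt = 79,132,000 + 49,600,000×35.3 = 1,830,012,000; volume = 52,520,000 m³
S = 1,830,012,000 / 52,520,000 = 34.8441 ppt

34.84 ppt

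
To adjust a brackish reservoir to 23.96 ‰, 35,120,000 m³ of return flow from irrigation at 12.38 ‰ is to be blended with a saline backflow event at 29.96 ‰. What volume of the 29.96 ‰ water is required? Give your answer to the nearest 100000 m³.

67800000 m³

Salt balance: 35,120,000×12.38 + V×29.96 = (35,120,000+V)×23.96
434,785,600 + 29.96V = 841,475,200 + 23.96V
406,689,600 = 6V
V = 67,781,600 m³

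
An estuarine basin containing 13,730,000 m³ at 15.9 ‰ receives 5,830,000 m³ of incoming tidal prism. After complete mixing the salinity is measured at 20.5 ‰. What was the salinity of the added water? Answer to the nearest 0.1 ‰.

31.3 ‰

Salt balance: 13,730,000×15.9 + 5,830,000×S = 19,560,000×20.5
218,307,000 + 5,830,000·S = 400,980,000
S = (400,980,000 − 218,307,000) / 5,830,000 = 31.3333 ‰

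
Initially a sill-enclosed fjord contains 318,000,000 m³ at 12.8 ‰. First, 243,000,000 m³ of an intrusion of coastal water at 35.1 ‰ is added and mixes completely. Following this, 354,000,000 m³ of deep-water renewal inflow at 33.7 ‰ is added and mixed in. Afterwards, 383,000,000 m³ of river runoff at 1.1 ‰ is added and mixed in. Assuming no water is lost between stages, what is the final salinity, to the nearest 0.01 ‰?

19.22 ‰

Salt balance:
Initial salt = 318,000,000×12.8 = 4,070,400,000
After stage 1: salt = 4,070,400,000 + 243,000,000×35.1 = 12,599,700,000; volume = 561,000,000 m³; S = 22.459 ‰
After stage 2: salt = 12,599,700,000 + 354,000,000×33.7 = 24,529,500,000; volume = 915,000,000 m³; S = 26.808 ‰
After stage 3: salt = 24,529,500,000 + 383,000,000×1.1 = 24,950,800,000; volume = 1,298,000,000 m³
S = 24,950,800,000 / 1,298,000,000 = 19.2225 ‰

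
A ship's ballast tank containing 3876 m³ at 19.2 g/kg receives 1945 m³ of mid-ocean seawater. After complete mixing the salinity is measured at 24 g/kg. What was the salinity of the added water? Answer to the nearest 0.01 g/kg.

Salt balance: 3,876×19.2 + 1,945×S = 5,821×24
74,419.2 + 1,945·S = 139,704
S = (139,704 − 74,419.2) / 1,945 = 33.5654 g/kg

33.57 g/kg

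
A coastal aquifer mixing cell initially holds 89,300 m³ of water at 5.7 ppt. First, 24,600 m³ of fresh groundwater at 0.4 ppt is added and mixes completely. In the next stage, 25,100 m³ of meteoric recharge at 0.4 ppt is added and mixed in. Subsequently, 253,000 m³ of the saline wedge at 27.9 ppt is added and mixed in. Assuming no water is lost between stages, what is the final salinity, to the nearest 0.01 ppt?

Salt balance:
Initial salt = 89,300×5.7 = 509,010
After stage 1: salt = 509,010 + 24,600×0.4 = 518,850; volume = 113,900 m³; S = 4.555 ppt
After stage 2: salt = 518,850 + 25,100×0.4 = 528,890; volume = 139,000 m³; S = 3.805 ppt
After stage 3: salt = 528,890 + 253,000×27.9 = 7,587,590; volume = 392,000 m³
S = 7,587,590 / 392,000 = 19.3561 ppt

19.36 ppt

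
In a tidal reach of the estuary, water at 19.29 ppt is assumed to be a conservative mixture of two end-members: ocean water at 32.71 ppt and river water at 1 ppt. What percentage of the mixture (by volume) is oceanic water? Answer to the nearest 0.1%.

Let g be the oceanic fraction. Salt balance per unit volume:
g×32.71 + (1−g)×1 = 19.29
g = (19.29 − 1) / (32.71 − 1) = 18.29/31.71 = 0.5768

57.7%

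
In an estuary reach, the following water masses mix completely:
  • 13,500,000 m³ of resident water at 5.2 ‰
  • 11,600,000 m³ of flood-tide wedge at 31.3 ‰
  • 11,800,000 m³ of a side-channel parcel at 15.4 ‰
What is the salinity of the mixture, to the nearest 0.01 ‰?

16.67 ‰

Conserving salt mass:
salt = 13,500,000×5.2 + 11,600,000×31.3 + 11,800,000×15.4 = 70,200,000 + 363,080,000 + 181,720,000 = 615,000,000
volume = 13,500,000 + 11,600,000 + 11,800,000 = 36,900,000 m³
S = 615,000,000 / 36,900,000 = 16.6667 ‰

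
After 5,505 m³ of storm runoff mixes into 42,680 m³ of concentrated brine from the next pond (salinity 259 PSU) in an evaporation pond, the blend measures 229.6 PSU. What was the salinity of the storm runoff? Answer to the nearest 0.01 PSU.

Salt balance: 42,680×259 + 5,505×S = 48,185×229.6
11,054,120 + 5,505·S = 11,063,276
S = (11,063,276 − 11,054,120) / 5,505 = 1.6632 PSU

1.66 PSU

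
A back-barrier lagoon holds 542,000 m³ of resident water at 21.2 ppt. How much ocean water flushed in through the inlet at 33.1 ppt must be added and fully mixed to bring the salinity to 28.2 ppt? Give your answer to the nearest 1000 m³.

774000 m³

Salt balance: 542,000×21.2 + V×33.1 = (542,000+V)×28.2
11,490,400 + 33.1V = 15,284,400 + 28.2V
3,794,000 = 4.9V
V = 774,285.71 m³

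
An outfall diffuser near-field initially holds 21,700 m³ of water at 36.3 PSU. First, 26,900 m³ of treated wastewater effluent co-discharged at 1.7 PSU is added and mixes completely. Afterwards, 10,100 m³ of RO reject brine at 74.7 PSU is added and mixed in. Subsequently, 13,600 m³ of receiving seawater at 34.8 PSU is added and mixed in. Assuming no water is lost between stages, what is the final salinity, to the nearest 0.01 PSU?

28.51 PSU

By conservation of dissolved salt,
Initial salt = 21,700×36.3 = 787,710
After stage 1: salt = 787,710 + 26,900×1.7 = 833,440; volume = 48,600 m³; S = 17.149 PSU
After stage 2: salt = 833,440 + 10,100×74.7 = 1,587,910; volume = 58,700 m³; S = 27.051 PSU
After stage 3: salt = 1,587,910 + 13,600×34.8 = 2,061,190; volume = 72,300 m³
S = 2,061,190 / 72,300 = 28.5089 PSU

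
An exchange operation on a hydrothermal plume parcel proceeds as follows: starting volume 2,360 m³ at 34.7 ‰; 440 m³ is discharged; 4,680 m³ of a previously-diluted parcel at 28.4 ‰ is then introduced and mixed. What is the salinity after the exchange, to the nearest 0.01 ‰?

30.23 ‰

Remaining after removal: 1,920 m³ at 34.7 ‰ (salt = 66,624)
After addition: salt = 66,624 + 4,680×28.4 = 199,536; volume = 6,600 m³
S = 199,536 / 6,600 = 30.2327 ‰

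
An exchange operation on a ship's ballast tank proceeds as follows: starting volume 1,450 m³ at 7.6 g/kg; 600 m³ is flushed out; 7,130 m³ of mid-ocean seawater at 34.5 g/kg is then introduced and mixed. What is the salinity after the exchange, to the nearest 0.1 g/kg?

31.6 g/kg

Remaining after removal: 850 m³ at 7.6 g/kg (salt = 6,460)
After addition: salt = 6,460 + 7,130×34.5 = 252,445; volume = 7,980 m³
S = 252,445 / 7,980 = 31.6347 g/kg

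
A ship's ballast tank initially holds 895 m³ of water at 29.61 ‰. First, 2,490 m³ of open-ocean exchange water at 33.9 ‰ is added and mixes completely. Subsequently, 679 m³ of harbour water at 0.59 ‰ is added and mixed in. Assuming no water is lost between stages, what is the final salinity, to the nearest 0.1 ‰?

27.4 ‰

Total salt / total volume:
Initial salt = 895×29.61 = 26,500.95
After stage 1: salt = 26,500.95 + 2,490×33.9 = 110,911.95; volume = 3,385 m³; S = 32.766 ‰
After stage 2: salt = 110,911.95 + 679×0.59 = 111,312.56; volume = 4,064 m³
S = 111,312.56 / 4,064 = 27.3899 ‰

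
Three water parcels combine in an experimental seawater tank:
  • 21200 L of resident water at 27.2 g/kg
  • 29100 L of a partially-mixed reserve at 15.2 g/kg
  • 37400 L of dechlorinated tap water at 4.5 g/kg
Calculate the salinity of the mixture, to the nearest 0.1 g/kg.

13.5 g/kg

Weighted by volume,
salt = 21,200×27.2 + 29,100×15.2 + 37,400×4.5 = 576,640 + 442,320 + 168,300 = 1,187,260
volume = 21,200 + 29,100 + 37,400 = 87,700 L
S = 1,187,260 / 87,700 = 13.538 g/kg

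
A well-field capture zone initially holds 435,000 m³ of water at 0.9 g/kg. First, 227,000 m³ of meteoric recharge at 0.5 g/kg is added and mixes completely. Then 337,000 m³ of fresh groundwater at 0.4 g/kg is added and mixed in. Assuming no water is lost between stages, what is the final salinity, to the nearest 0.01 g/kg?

Total salt / total volume:
Initial salt = 435,000×0.9 = 391,500
After stage 1: salt = 391,500 + 227,000×0.5 = 505,000; volume = 662,000 m³; S = 0.763 g/kg
After stage 2: salt = 505,000 + 337,000×0.4 = 639,800; volume = 999,000 m³
S = 639,800 / 999,000 = 0.6404 g/kg

0.64 g/kg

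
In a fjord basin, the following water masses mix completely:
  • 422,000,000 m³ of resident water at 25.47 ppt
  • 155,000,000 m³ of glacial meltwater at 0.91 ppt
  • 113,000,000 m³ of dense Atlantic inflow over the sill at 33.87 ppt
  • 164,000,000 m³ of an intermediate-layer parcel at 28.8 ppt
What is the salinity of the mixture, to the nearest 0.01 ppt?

Weighted by volume,
salt = 422,000,000×25.47 + 155,000,000×0.91 + 113,000,000×33.87 + 164,000,000×28.8 = 10,748,340,000 + 141,050,000 + 3,827,310,000 + 4,723,200,000 = 19,439,900,000
volume = 422,000,000 + 155,000,000 + 113,000,000 + 164,000,000 = 854,000,000 m³
S = 19,439,900,000 / 854,000,000 = 22.7633 ppt

22.76 ppt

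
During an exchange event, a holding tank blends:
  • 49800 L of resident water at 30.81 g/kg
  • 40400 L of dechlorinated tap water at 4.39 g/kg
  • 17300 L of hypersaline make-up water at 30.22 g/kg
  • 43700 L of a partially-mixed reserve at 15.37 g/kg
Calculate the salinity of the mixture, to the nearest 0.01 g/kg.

19.22 g/kg

By conservation of dissolved salt,
salt = 49,800×30.81 + 40,400×4.39 + 17,300×30.22 + 43,700×15.37 = 1,534,338 + 177,356 + 522,806 + 671,669 = 2,906,169
volume = 49,800 + 40,400 + 17,300 + 43,700 = 151,200 L
S = 2,906,169 / 151,200 = 19.2207 g/kg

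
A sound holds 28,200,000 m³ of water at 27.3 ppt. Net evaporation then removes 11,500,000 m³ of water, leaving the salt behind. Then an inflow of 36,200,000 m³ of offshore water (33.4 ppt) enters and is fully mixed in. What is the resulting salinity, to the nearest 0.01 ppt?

After evaporation: salt = 28,200,000×27.3 = 769,860,000; volume = 28,200,000 − 11,500,000 = 16,700,000 m³
After mixing: salt = 769,860,000 + 36,200,000×33.4 = 1,978,940,000; volume = 16,700,000 + 36,200,000 = 52,900,000 m³
S = 1,978,940,000 / 52,900,000 = 37.4091 ppt

37.41 ppt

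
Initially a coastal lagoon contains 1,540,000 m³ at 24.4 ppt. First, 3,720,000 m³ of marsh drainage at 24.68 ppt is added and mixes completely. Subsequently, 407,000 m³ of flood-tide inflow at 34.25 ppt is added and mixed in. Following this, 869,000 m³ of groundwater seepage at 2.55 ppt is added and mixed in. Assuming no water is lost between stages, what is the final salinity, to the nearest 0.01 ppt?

By conservation of dissolved salt,
Initial salt = 1,540,000×24.4 = 37,576,000
After stage 1: salt = 37,576,000 + 3,720,000×24.68 = 129,385,600; volume = 5,260,000 m³; S = 24.598 ppt
After stage 2: salt = 129,385,600 + 407,000×34.25 = 143,325,350; volume = 5,667,000 m³; S = 25.291 ppt
After stage 3: salt = 143,325,350 + 869,000×2.55 = 145,541,300; volume = 6,536,000 m³
S = 145,541,300 / 6,536,000 = 22.2676 ppt

22.27 ppt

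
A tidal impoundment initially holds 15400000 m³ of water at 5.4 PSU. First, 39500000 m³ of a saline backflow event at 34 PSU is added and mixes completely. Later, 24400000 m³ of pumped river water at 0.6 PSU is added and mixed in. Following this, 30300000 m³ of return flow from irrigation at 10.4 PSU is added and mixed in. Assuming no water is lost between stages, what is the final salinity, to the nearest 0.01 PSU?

Conserving salt mass:
Initial salt = 15,400,000×5.4 = 83,160,000
After stage 1: salt = 83,160,000 + 39,500,000×34 = 1,426,160,000; volume = 54,900,000 m³; S = 25.977 PSU
After stage 2: salt = 1,426,160,000 + 24,400,000×0.6 = 1,440,800,000; volume = 79,300,000 m³; S = 18.169 PSU
After stage 3: salt = 1,440,800,000 + 30,300,000×10.4 = 1,755,920,000; volume = 109,600,000 m³
S = 1,755,920,000 / 109,600,000 = 16.0212 PSU

16.02 PSU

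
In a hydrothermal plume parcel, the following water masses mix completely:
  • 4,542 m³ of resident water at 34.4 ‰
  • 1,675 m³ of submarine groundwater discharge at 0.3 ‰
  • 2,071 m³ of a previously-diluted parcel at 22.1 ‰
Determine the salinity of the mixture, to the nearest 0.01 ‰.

Conserving salt mass:
salt = 4,542×34.4 + 1,675×0.3 + 2,071×22.1 = 156,244.8 + 502.5 + 45,769.1 = 202,516.4
volume = 4,542 + 1,675 + 2,071 = 8,288 m³
S = 202,516.4 / 8,288 = 24.4349 ‰

24.43 ‰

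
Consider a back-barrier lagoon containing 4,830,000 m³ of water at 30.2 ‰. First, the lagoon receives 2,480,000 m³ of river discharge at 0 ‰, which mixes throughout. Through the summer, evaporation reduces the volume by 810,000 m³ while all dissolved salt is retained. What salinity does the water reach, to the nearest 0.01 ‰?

After mixing: salt = 4,830,000×30.2 + 2,480,000×0 = 145,866,000; volume = 7,310,000 m³
After evaporation: salt unchanged = 145,866,000; volume = 7,310,000 − 810,000 = 6,500,000 m³
S = 145,866,000 / 6,500,000 = 22.4409 ‰

22.44 ‰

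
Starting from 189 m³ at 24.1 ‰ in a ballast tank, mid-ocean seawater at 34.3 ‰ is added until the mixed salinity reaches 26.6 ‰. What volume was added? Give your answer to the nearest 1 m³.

Salt balance: 189×24.1 + V×34.3 = (189+V)×26.6
4,554.9 + 34.3V = 5,027.4 + 26.6V
472.5 = 7.7V
V = 61.36 m³

61 m³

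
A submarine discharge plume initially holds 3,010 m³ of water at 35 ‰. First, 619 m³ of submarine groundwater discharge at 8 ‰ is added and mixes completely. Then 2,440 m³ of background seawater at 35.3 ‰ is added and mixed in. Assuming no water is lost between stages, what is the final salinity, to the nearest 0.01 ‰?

Weighted by volume,
Initial salt = 3,010×35 = 105,350
After stage 1: salt = 105,350 + 619×8 = 110,302; volume = 3,629 m³; S = 30.395 ‰
After stage 2: salt = 110,302 + 2,440×35.3 = 196,434; volume = 6,069 m³
S = 196,434 / 6,069 = 32.3668 ‰

32.37 ‰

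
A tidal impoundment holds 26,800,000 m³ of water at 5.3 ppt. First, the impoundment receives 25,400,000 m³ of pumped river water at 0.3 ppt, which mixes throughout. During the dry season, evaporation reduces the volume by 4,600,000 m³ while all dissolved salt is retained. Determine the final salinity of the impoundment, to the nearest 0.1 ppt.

After mixing: salt = 26,800,000×5.3 + 25,400,000×0.3 = 149,660,000; volume = 52,200,000 m³
After evaporation: salt unchanged = 149,660,000; volume = 52,200,000 − 4,600,000 = 47,600,000 m³
S = 149,660,000 / 47,600,000 = 3.1441 ppt

3.1 ppt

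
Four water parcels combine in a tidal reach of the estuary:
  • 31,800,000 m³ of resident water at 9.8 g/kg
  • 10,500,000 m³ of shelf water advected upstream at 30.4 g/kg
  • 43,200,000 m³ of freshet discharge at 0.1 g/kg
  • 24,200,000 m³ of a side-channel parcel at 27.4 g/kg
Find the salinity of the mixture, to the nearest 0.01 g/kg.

11.83 g/kg

By conservation of dissolved salt,
salt = 31,800,000×9.8 + 10,500,000×30.4 + 43,200,000×0.1 + 24,200,000×27.4 = 311,640,000 + 319,200,000 + 4,320,000 + 663,080,000 = 1,298,240,000
volume = 31,800,000 + 10,500,000 + 43,200,000 + 24,200,000 = 109,700,000 m³
S = 1,298,240,000 / 109,700,000 = 11.8345 g/kg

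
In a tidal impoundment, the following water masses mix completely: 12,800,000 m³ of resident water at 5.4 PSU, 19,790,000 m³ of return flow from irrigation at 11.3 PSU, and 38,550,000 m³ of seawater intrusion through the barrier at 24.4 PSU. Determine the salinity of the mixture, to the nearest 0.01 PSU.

Weighted by volume,
salt = 12,800,000×5.4 + 19,790,000×11.3 + 38,550,000×24.4 = 69,120,000 + 223,627,000 + 940,620,000 = 1,233,367,000
volume = 12,800,000 + 19,790,000 + 38,550,000 = 71,140,000 m³
S = 1,233,367,000 / 71,140,000 = 17.3372 PSU

17.34 PSU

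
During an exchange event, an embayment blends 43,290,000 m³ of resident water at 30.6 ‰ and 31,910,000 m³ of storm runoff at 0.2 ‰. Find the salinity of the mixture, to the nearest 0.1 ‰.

17.7 ‰

Mass of salt is conserved:
salt = 43,290,000×30.6 + 31,910,000×0.2 = 1,324,674,000 + 6,382,000 = 1,331,056,000
volume = 43,290,000 + 31,910,000 = 75,200,000 m³
S = 1,331,056,000 / 75,200,000 = 17.7 ‰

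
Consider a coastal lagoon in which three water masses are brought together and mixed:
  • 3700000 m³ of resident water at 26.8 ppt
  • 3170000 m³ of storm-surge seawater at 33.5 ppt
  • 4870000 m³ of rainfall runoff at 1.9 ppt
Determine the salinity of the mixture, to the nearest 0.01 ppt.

18.28 ppt

Total salt / total volume:
salt = 3,700,000×26.8 + 3,170,000×33.5 + 4,870,000×1.9 = 99,160,000 + 106,195,000 + 9,253,000 = 214,608,000
volume = 3,700,000 + 3,170,000 + 4,870,000 = 11,740,000 m³
S = 214,608,000 / 11,740,000 = 18.2801 ppt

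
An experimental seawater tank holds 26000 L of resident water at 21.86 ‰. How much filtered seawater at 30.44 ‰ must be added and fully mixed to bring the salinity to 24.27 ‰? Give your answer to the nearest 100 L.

10200 L

Salt balance: 26,000×21.86 + V×30.44 = (26,000+V)×24.27
568,360 + 30.44V = 631,020 + 24.27V
62,660 = 6.17V
V = 10,155.59 L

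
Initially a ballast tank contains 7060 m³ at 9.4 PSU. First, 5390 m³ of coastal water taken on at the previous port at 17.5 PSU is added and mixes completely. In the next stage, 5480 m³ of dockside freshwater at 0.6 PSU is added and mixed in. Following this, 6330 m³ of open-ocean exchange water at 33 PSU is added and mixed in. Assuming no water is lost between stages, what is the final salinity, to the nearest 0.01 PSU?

15.37 PSU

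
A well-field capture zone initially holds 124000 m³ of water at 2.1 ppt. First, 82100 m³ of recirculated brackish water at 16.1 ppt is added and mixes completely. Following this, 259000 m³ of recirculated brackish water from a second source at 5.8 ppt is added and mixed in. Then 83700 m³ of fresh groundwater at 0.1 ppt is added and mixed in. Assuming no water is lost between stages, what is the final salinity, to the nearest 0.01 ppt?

5.64 ppt

Weighted by volume,
Initial salt = 124,000×2.1 = 260,400
After stage 1: salt = 260,400 + 82,100×16.1 = 1,582,210; volume = 206,100 m³; S = 7.677 ppt
After stage 2: salt = 1,582,210 + 259,000×5.8 = 3,084,410; volume = 465,100 m³; S = 6.632 ppt
After stage 3: salt = 3,084,410 + 83,700×0.1 = 3,092,780; volume = 548,800 m³
S = 3,092,780 / 548,800 = 5.6355 ppt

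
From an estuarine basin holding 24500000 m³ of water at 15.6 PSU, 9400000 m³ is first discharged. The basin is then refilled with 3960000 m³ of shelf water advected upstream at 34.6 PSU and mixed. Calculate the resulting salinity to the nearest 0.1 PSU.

19.5 PSU

Remaining after removal: 15,100,000 m³ at 15.6 PSU (salt = 235,560,000)
After addition: salt = 235,560,000 + 3,960,000×34.6 = 372,576,000; volume = 19,060,000 m³
S = 372,576,000 / 19,060,000 = 19.5475 PSU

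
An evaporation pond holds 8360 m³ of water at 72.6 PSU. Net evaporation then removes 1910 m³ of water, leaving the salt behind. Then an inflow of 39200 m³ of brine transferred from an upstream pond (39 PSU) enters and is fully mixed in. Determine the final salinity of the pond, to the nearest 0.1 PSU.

46.8 PSU

After evaporation: salt = 8,360×72.6 = 606,936; volume = 8,360 − 1,910 = 6,450 m³
After mixing: salt = 606,936 + 39,200×39 = 2,135,736; volume = 6,450 + 39,200 = 45,650 m³
S = 2,135,736 / 45,650 = 46.785 PSU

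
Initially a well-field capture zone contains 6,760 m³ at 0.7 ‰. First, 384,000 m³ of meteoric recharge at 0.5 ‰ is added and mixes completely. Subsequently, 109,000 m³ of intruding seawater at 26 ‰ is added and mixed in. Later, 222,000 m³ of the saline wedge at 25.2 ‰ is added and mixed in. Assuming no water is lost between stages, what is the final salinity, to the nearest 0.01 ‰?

Mass of salt is conserved:
Initial salt = 6,760×0.7 = 4,732
After stage 1: salt = 4,732 + 384,000×0.5 = 196,732; volume = 390,760 m³; S = 0.503 ‰
After stage 2: salt = 196,732 + 109,000×26 = 3,030,732; volume = 499,760 m³; S = 6.064 ‰
After stage 3: salt = 3,030,732 + 222,000×25.2 = 8,625,132; volume = 721,760 m³
S = 8,625,132 / 721,760 = 11.9501 ‰

11.95 ‰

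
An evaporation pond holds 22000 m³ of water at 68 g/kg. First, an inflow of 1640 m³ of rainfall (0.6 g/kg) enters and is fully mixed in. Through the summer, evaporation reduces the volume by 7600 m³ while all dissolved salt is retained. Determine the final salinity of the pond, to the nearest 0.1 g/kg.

93.3 g/kg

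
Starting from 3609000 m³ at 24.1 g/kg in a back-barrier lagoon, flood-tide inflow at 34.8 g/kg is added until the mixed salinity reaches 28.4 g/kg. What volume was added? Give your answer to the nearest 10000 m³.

2420000 m³

Salt balance: 3,609,000×24.1 + V×34.8 = (3,609,000+V)×28.4
86,976,900 + 34.8V = 102,495,600 + 28.4V
15,518,700 = 6.4V
V = 2,424,796.88 m³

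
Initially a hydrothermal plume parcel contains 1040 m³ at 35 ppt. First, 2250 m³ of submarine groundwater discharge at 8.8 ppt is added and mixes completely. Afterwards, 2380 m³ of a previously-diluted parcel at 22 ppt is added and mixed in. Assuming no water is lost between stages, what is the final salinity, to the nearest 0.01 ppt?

By conservation of dissolved salt,
Initial salt = 1,040×35 = 36,400
After stage 1: salt = 36,400 + 2,250×8.8 = 56,200; volume = 3,290 m³; S = 17.082 ppt
After stage 2: salt = 56,200 + 2,380×22 = 108,560; volume = 5,670 m³
S = 108,560 / 5,670 = 19.1464 ppt

19.15 ppt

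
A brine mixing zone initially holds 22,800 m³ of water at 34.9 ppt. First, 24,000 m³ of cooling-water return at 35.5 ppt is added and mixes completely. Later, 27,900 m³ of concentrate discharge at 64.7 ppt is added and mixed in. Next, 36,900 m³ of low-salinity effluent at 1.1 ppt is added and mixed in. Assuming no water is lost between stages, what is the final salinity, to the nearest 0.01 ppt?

Salt balance:
Initial salt = 22,800×34.9 = 795,720
After stage 1: salt = 795,720 + 24,000×35.5 = 1,647,720; volume = 46,800 m³; S = 35.208 ppt
After stage 2: salt = 1,647,720 + 27,900×64.7 = 3,452,850; volume = 74,700 m³; S = 46.223 ppt
After stage 3: salt = 3,452,850 + 36,900×1.1 = 3,493,440; volume = 111,600 m³
S = 3,493,440 / 111,600 = 31.3032 ppt

31.30 ppt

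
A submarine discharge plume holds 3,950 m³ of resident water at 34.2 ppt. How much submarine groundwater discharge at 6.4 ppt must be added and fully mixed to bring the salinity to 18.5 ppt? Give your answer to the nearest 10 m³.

5130 m³

Salt balance: 3,950×34.2 + V×6.4 = (3,950+V)×18.5
135,090 + 6.4V = 73,075 + 18.5V
62,015 = 12.1V
V = 5,125.21 m³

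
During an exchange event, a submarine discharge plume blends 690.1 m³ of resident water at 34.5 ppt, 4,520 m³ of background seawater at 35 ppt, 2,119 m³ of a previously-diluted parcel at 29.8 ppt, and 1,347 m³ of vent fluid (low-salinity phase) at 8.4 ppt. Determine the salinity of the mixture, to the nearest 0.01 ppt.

Salt balance:
salt = 690.1×34.5 + 4,520×35 + 2,119×29.8 + 1,347×8.4 = 23,808.45 + 158,200 + 63,146.2 + 11,314.8 = 256,469.45
volume = 690.1 + 4,520 + 2,119 + 1,347 = 8,676.1 m³
S = 256,469.45 / 8,676.1 = 29.5605 ppt

29.56 ppt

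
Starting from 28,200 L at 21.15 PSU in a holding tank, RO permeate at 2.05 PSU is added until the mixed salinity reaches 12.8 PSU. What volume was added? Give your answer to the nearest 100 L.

21900 L

Salt balance: 28,200×21.15 + V×2.05 = (28,200+V)×12.8
596,430 + 2.05V = 360,960 + 12.8V
235,470 = 10.75V
V = 21,904.19 L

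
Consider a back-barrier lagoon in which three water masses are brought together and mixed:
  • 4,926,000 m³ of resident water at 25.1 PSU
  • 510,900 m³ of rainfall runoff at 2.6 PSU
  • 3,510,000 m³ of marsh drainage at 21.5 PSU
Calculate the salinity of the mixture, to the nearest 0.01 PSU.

22.40 PSU

Salt balance:
salt = 4,926,000×25.1 + 510,900×2.6 + 3,510,000×21.5 = 123,642,600 + 1,328,340 + 75,465,000 = 200,435,940
volume = 4,926,000 + 510,900 + 3,510,000 = 8,946,900 m³
S = 200,435,940 / 8,946,900 = 22.4028 PSU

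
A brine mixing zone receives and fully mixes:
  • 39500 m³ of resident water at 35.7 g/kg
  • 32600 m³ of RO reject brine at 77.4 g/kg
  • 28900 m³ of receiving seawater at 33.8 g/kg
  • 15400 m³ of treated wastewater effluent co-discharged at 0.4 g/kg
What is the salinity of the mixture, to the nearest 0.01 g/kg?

Total salt / total volume:
salt = 39,500×35.7 + 32,600×77.4 + 28,900×33.8 + 15,400×0.4 = 1,410,150 + 2,523,240 + 976,820 + 6,160 = 4,916,370
volume = 39,500 + 32,600 + 28,900 + 15,400 = 116,400 m³
S = 4,916,370 / 116,400 = 42.2369 g/kg

42.24 g/kg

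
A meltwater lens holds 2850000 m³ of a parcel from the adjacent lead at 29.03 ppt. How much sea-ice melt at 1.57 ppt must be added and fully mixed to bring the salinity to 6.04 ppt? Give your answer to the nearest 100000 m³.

Salt balance: 2,850,000×29.03 + V×1.57 = (2,850,000+V)×6.04
82,735,500 + 1.57V = 17,214,000 + 6.04V
65,521,500 = 4.47V
V = 14,658,053.69 m³

14700000 m³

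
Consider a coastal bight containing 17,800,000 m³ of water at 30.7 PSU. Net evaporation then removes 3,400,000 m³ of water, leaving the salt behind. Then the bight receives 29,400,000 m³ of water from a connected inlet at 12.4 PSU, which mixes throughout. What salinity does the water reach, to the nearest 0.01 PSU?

20.80 PSU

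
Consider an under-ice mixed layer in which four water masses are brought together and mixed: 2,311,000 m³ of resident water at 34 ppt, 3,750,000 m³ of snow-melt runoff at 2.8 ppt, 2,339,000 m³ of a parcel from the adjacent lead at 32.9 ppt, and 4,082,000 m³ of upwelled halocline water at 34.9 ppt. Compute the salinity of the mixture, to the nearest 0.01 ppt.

Total salt / total volume:
salt = 2,311,000×34 + 3,750,000×2.8 + 2,339,000×32.9 + 4,082,000×34.9 = 78,574,000 + 10,500,000 + 76,953,100 + 142,461,800 = 308,488,900
volume = 2,311,000 + 3,750,000 + 2,339,000 + 4,082,000 = 12,482,000 m³
S = 308,488,900 / 12,482,000 = 24.7147 ppt

24.71 ppt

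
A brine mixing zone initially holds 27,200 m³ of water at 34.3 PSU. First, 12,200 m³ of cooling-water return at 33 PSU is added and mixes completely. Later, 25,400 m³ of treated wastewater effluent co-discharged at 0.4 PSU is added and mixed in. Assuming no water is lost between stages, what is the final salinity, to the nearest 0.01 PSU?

Weighted by volume,
Initial salt = 27,200×34.3 = 932,960
After stage 1: salt = 932,960 + 12,200×33 = 1,335,560; volume = 39,400 m³; S = 33.897 PSU
After stage 2: salt = 1,335,560 + 25,400×0.4 = 1,345,720; volume = 64,800 m³
S = 1,345,720 / 64,800 = 20.7673 PSU

20.77 PSU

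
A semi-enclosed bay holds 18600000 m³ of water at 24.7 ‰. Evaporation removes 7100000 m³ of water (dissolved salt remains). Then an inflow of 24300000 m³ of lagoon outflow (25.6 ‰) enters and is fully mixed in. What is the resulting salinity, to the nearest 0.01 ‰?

After evaporation: salt = 18,600,000×24.7 = 459,420,000; volume = 18,600,000 − 7,100,000 = 11,500,000 m³
After mixing: salt = 459,420,000 + 24,300,000×25.6 = 1,081,500,000; volume = 11,500,000 + 24,300,000 = 35,800,000 m³
S = 1,081,500,000 / 35,800,000 = 30.2095 ‰

30.21 ‰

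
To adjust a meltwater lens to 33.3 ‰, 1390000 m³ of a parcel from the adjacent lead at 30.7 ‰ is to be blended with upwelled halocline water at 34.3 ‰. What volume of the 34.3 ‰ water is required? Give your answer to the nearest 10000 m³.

Salt balance: 1,390,000×30.7 + V×34.3 = (1,390,000+V)×33.3
42,673,000 + 34.3V = 46,287,000 + 33.3V
3,614,000 = 1V
V = 3,614,000 m³

3610000 m³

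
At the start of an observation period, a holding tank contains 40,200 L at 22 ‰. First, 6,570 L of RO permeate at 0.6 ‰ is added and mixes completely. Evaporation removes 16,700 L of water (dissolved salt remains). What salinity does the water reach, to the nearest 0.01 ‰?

29.54 ‰

After mixing: salt = 40,200×22 + 6,570×0.6 = 888,342; volume = 46,770 L
After evaporation: salt unchanged = 888,342; volume = 46,770 − 16,700 = 30,070 L
S = 888,342 / 30,070 = 29.5425 ‰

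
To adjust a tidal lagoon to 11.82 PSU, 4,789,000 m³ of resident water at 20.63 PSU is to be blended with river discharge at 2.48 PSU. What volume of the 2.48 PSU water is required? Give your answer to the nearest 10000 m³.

Salt balance: 4,789,000×20.63 + V×2.48 = (4,789,000+V)×11.82
98,797,070 + 2.48V = 56,605,980 + 11.82V
42,191,090 = 9.34V
V = 4,517,247.32 m³

4520000 m³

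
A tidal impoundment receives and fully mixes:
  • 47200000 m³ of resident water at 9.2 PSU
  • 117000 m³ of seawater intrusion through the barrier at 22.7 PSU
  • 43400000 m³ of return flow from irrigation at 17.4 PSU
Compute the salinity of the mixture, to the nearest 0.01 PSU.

Mass of salt is conserved:
salt = 47,200,000×9.2 + 117,000×22.7 + 43,400,000×17.4 = 434,240,000 + 2,655,900 + 755,160,000 = 1,192,055,900
volume = 47,200,000 + 117,000 + 43,400,000 = 90,717,000 m³
S = 1,192,055,900 / 90,717,000 = 13.1404 PSU

13.14 PSU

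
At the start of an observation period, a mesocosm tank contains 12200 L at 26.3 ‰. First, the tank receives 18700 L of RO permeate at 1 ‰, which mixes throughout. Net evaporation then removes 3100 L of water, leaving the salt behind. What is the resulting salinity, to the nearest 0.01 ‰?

12.21 ‰

After mixing: salt = 12,200×26.3 + 18,700×1 = 339,560; volume = 30,900 L
After evaporation: salt unchanged = 339,560; volume = 30,900 − 3,100 = 27,800 L
S = 339,560 / 27,800 = 12.2144 ‰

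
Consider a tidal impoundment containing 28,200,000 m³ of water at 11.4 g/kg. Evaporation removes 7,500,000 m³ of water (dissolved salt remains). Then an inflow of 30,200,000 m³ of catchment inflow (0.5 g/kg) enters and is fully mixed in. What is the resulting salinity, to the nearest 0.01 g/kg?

6.61 g/kg

After evaporation: salt = 28,200,000×11.4 = 321,480,000; volume = 28,200,000 − 7,500,000 = 20,700,000 m³
After mixing: salt = 321,480,000 + 30,200,000×0.5 = 336,580,000; volume = 20,700,000 + 30,200,000 = 50,900,000 m³
S = 336,580,000 / 50,900,000 = 6.6126 g/kg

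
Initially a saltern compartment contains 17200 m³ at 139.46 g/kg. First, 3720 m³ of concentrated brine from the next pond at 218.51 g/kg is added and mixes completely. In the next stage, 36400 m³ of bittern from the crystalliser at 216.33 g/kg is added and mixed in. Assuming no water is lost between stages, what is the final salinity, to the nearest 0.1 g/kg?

193.4 g/kg

Total salt / total volume:
Initial salt = 17,200×139.46 = 2,398,712
After stage 1: salt = 2,398,712 + 3,720×218.51 = 3,211,569.2; volume = 20,920 m³; S = 153.517 g/kg
After stage 2: salt = 3,211,569.2 + 36,400×216.33 = 11,085,981.2; volume = 57,320 m³
S = 11,085,981.2 / 57,320 = 193.4051 g/kg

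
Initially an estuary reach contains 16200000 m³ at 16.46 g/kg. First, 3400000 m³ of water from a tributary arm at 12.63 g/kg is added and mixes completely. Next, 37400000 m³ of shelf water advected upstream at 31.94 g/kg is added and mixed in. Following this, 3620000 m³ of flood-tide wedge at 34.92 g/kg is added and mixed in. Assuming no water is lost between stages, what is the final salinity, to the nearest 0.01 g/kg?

26.90 g/kg

Total salt / total volume:
Initial salt = 16,200,000×16.46 = 266,652,000
After stage 1: salt = 266,652,000 + 3,400,000×12.63 = 309,594,000; volume = 19,600,000 m³; S = 15.796 g/kg
After stage 2: salt = 309,594,000 + 37,400,000×31.94 = 1,504,150,000; volume = 57,000,000 m³; S = 26.389 g/kg
After stage 3: salt = 1,504,150,000 + 3,620,000×34.92 = 1,630,560,400; volume = 60,620,000 m³
S = 1,630,560,400 / 60,620,000 = 26.8981 g/kg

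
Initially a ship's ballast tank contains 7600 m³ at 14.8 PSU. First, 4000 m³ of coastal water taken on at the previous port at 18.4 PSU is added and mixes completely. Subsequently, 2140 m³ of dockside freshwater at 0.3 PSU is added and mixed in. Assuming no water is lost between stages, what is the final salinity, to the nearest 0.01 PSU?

Weighted by volume,
Initial salt = 7,600×14.8 = 112,480
After stage 1: salt = 112,480 + 4,000×18.4 = 186,080; volume = 11,600 m³; S = 16.041 PSU
After stage 2: salt = 186,080 + 2,140×0.3 = 186,722; volume = 13,740 m³
S = 186,722 / 13,740 = 13.5897 PSU

13.59 PSU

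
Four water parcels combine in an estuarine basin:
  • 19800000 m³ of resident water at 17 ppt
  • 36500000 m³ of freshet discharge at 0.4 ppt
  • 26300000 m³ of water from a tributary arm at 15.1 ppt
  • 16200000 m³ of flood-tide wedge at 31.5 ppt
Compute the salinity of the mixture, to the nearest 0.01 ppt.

12.74 ppt

Mass of salt is conserved:
salt = 19,800,000×17 + 36,500,000×0.4 + 26,300,000×15.1 + 16,200,000×31.5 = 336,600,000 + 14,600,000 + 397,130,000 + 510,300,000 = 1,258,630,000
volume = 19,800,000 + 36,500,000 + 26,300,000 + 16,200,000 = 98,800,000 m³
S = 1,258,630,000 / 98,800,000 = 12.7392 ppt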